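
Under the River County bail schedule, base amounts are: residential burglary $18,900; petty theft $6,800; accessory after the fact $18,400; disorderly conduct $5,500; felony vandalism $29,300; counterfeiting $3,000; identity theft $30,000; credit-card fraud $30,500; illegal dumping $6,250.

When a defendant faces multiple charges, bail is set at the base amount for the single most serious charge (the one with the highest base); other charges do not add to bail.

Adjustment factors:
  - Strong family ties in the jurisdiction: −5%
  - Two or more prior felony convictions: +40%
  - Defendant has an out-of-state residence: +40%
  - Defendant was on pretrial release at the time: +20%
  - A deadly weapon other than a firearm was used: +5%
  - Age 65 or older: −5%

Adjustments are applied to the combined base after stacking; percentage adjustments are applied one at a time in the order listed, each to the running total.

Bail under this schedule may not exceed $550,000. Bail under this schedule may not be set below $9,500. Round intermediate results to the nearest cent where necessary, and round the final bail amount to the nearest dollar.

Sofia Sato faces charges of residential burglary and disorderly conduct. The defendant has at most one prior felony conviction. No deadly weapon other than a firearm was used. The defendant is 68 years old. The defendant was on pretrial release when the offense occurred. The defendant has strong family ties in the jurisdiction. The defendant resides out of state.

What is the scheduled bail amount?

Base amounts from the schedule: residential burglary $18,900; disorderly conduct $5,500.
Stacking rule: use the highest base only. Highest is residential burglary at $18,900. Combined base = $18,900.
Strong family ties in the jurisdiction (−5%): $18,900 × 0.95 = $17,955.
Defendant has an out-of-state residence (+40%): $17,955 × 1.4 = $25,137.
Defendant was on pretrial release at the time (+20%): $25,137 × 1.2 = $30,164.40.
Age 65 or older (−5%): $30,164.40 × 0.95 = $28,656.18.
$28,656.18 is within the $550,000 maximum.
$28,656.18 is at or above the $9,500 minimum.
Rounded to the nearest dollar: $28,656.

$28,656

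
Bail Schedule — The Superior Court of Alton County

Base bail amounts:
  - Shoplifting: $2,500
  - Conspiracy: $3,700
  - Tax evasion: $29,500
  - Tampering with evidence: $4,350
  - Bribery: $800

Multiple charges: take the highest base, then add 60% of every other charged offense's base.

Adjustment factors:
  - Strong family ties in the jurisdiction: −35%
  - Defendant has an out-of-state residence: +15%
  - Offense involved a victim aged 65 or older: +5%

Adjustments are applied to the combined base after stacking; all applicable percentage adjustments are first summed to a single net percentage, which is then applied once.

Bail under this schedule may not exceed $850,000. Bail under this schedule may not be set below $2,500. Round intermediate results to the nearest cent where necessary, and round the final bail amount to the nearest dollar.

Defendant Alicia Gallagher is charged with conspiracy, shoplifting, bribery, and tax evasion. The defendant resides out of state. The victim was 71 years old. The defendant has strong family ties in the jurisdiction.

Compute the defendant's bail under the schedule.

$28,645

Base amounts from the schedule: conspiracy $3,700; shoplifting $2,500; bribery $800; tax evasion $29,500.
Stacking rule: highest base plus 60% of each additional charge. Highest is tax evasion at $29,500. Additional: $3,700 × 60% = $2,220; $2,500 × 60% = $1,500; $800 × 60% = $480. Combined base = $29,500 + $4,200 = $33,700.
Net percentage adjustment: −35% +15% +5% = −15%. $33,700 × 0.85 = $28,645.
$28,645 is within the $850,000 maximum.
$28,645 is at or above the $2,500 minimum.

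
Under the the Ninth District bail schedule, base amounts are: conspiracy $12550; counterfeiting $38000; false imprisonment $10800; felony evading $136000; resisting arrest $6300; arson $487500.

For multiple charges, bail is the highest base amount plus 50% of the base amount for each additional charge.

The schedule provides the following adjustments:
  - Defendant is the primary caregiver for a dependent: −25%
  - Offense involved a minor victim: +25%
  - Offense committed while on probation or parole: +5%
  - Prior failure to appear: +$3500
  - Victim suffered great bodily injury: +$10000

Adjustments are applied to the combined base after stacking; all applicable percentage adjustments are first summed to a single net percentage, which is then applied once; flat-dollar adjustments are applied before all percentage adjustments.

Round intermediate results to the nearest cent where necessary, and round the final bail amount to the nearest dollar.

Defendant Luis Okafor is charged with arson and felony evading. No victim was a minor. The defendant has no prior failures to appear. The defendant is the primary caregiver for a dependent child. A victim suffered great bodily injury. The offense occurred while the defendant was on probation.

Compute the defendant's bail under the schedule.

$452400

Base amounts from the schedule: arson $487500; felony evading $136000.
Stacking rule: highest base plus 50% of each additional charge. Highest is arson at $487500. Additional: $136000 × 50% = $68000. Combined base = $487500 + $68000 = $555500.
Victim suffered great bodily injury (+$10000 flat): $555500 + $10000 = $565500.
Net percentage adjustment: −25% +5% = −20%. $565500 × 0.8 = $452400.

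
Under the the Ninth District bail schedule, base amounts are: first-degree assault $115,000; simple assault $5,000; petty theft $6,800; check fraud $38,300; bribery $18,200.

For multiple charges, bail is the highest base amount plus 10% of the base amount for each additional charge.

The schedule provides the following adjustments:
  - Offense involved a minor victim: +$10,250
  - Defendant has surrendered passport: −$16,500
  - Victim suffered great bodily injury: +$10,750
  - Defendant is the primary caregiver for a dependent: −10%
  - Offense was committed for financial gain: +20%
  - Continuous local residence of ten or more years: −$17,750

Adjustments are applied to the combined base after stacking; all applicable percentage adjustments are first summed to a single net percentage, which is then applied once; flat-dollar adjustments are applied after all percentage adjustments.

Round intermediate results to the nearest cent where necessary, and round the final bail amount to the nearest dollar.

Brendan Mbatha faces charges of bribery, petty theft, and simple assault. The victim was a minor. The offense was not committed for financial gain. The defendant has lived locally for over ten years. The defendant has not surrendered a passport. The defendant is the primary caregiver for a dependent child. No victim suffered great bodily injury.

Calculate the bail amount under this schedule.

$9,942

Base amounts from the schedule: bribery $18,200; petty theft $6,800; simple assault $5,000.
Stacking rule: highest base plus 10% of each additional charge. Highest is bribery at $18,200. Additional: $6,800 × 10% = $680; $5,000 × 10% = $500. Combined base = $18,200 + $1,180 = $19,380.
Defendant is the primary caregiver for a dependent (−10%): $19,380 × 0.9 = $17,442.
Offense involved a minor victim (+$10,250 flat): $17,442 + $10,250 = $27,692.
Continuous local residence of ten or more years (−$17,750 flat): $27,692 − $17,750 = $9,942.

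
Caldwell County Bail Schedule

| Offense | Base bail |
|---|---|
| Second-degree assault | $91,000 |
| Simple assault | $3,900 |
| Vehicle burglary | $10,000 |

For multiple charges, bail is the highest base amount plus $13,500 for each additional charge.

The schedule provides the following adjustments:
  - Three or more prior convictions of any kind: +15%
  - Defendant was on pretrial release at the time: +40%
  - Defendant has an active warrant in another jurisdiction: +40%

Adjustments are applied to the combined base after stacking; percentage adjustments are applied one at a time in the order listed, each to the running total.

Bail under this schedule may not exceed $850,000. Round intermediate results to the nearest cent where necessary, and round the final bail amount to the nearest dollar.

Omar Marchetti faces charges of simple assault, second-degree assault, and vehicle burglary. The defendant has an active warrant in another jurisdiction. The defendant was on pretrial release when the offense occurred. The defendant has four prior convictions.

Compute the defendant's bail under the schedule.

$265,972

Base amounts from the schedule: simple assault $3,900; second-degree assault $91,000; vehicle burglary $10,000.
Stacking rule: highest base plus $13,500 per additional charge. Highest is second-degree assault at $91,000; 2 additional charges → +$27,000. Combined base = $118,000.
Three or more prior convictions of any kind (+15%): $118,000 × 1.15 = $135,700.
Defendant was on pretrial release at the time (+40%): $135,700 × 1.4 = $189,980.
Defendant has an active warrant in another jurisdiction (+40%): $189,980 × 1.4 = $265,972.
$265,972 is within the $850,000 maximum.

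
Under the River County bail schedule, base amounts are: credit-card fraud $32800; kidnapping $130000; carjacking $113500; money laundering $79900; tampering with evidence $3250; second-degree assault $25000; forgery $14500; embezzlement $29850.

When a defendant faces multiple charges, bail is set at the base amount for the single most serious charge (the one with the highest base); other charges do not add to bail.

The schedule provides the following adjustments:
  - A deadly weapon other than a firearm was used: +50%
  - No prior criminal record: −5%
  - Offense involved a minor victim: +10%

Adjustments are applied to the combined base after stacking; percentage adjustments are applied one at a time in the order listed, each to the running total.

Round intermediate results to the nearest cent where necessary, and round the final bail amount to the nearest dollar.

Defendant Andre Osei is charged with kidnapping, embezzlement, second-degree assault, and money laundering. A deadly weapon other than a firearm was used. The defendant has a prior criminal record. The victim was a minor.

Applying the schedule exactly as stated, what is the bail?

$214500

Base amounts from the schedule: kidnapping $130000; embezzlement $29850; second-degree assault $25000; money laundering $79900.
Stacking rule: use the highest base only. Highest is kidnapping at $130000. Combined base = $130000.
A deadly weapon other than a firearm was used (+50%): $130000 × 1.5 = $195000.
Offense involved a minor victim (+10%): $195000 × 1.1 = $214500.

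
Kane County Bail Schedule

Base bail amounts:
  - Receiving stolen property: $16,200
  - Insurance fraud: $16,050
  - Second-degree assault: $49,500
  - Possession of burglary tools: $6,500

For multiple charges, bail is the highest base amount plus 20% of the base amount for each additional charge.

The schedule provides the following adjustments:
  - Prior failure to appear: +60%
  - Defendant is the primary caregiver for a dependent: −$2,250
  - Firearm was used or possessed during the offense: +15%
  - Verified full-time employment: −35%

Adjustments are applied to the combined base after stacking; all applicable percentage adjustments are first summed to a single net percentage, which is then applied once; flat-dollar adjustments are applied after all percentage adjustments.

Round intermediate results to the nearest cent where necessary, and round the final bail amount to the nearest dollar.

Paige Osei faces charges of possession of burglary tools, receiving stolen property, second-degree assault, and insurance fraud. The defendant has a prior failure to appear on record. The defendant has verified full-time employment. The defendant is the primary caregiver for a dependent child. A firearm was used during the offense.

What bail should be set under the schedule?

Base amounts from the schedule: possession of burglary tools $6,500; receiving stolen property $16,200; second-degree assault $49,500; insurance fraud $16,050.
Stacking rule: highest base plus 20% of each additional charge. Highest is second-degree assault at $49,500. Additional: $6,500 × 20% = $1,300; $16,200 × 20% = $3,240; $16,050 × 20% = $3,210. Combined base = $49,500 + $7,750 = $57,250.
Net percentage adjustment: +60% +15% −35% = +40%. $57,250 × 1.4 = $80,150.
Defendant is the primary caregiver for a dependent (−$2,250 flat): $80,150 − $2,250 = $77,900.

$77,900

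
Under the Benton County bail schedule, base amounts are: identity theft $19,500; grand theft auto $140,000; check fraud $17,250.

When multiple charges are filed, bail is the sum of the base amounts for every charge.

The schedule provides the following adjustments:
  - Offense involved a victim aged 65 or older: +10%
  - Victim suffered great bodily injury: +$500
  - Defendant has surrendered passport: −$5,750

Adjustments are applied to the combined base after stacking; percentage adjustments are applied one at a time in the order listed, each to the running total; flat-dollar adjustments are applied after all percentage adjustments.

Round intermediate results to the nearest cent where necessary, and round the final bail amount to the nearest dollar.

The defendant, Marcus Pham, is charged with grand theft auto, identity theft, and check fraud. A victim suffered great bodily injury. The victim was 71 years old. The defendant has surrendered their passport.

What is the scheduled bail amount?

Base amounts from the schedule: grand theft auto $140,000; identity theft $19,500; check fraud $17,250.
Stacking rule: sum of all bases. $140,000 + $19,500 + $17,250 = $176,750.
Offense involved a victim aged 65 or older (+10%): $176,750 × 1.1 = $194,425.
Victim suffered great bodily injury (+$500 flat): $194,425 + $500 = $194,925.
Defendant has surrendered passport (−$5,750 flat): $194,925 − $5,750 = $189,175.

$189,175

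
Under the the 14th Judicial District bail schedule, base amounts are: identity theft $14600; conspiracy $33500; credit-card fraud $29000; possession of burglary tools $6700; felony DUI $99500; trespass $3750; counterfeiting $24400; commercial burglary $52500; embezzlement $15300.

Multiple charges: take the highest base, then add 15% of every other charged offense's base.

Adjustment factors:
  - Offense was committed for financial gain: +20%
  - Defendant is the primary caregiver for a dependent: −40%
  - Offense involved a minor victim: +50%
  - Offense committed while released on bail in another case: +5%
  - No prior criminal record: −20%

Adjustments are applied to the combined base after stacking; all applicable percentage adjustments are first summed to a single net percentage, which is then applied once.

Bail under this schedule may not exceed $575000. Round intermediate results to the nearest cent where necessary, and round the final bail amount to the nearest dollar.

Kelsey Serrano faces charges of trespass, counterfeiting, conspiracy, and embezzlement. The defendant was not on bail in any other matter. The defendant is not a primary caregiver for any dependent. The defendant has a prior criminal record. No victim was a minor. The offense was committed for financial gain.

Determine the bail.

Base amounts from the schedule: trespass $3750; counterfeiting $24400; conspiracy $33500; embezzlement $15300.
Stacking rule: highest base plus 15% of each additional charge. Highest is conspiracy at $33500. Additional: $3750 × 15% = $562.50; $24400 × 15% = $3660; $15300 × 15% = $2295. Combined base = $33500 + $6517.50 = $40017.50.
Offense was committed for financial gain (+20%): $40017.50 × 1.2 = $48021.
$48021 is within the $575000 maximum.

$48021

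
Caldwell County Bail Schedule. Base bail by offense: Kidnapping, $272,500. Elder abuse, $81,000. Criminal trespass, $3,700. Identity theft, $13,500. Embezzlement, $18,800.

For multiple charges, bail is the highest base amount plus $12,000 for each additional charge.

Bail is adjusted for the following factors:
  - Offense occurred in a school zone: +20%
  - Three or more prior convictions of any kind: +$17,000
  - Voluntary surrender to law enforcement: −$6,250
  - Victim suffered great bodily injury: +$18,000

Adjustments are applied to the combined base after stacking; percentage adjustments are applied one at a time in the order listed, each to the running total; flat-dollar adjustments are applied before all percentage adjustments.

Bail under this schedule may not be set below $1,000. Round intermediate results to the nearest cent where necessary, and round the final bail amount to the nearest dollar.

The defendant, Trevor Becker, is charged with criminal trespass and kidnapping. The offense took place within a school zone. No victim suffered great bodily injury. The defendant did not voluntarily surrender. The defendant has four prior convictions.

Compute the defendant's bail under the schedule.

$361,800

Base amounts from the schedule: criminal trespass $3,700; kidnapping $272,500.
Stacking rule: highest base plus $12,000 per additional charge. Highest is kidnapping at $272,500; 1 additional charge → +$12,000. Combined base = $284,500.
Three or more prior convictions of any kind (+$17,000 flat): $284,500 + $17,000 = $301,500.
Offense occurred in a school zone (+20%): $301,500 × 1.2 = $361,800.
$361,800 is at or above the $1,000 minimum.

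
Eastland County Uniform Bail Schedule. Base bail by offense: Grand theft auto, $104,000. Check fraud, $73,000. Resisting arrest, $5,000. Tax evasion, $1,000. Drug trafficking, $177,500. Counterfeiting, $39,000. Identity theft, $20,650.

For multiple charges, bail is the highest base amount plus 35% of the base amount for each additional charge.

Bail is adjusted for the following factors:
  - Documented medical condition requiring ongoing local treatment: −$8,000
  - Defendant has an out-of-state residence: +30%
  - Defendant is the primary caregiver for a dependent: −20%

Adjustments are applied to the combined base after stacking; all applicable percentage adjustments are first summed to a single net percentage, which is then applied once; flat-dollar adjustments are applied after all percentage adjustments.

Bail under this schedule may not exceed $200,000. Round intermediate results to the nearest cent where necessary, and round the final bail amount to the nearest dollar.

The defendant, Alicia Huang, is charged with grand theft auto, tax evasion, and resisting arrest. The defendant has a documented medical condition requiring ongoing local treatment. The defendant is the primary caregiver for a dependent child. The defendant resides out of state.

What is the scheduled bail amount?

Base amounts from the schedule: grand theft auto $104,000; tax evasion $1,000; resisting arrest $5,000.
Stacking rule: highest base plus 35% of each additional charge. Highest is grand theft auto at $104,000. Additional: $1,000 × 35% = $350; $5,000 × 35% = $1,750. Combined base = $104,000 + $2,100 = $106,100.
Net percentage adjustment: +30% −20% = +10%. $106,100 × 1.1 = $116,710.
Documented medical condition requiring ongoing local treatment (−$8,000 flat): $116,710 − $8,000 = $108,710.
$108,710 is within the $200,000 maximum.

$108,710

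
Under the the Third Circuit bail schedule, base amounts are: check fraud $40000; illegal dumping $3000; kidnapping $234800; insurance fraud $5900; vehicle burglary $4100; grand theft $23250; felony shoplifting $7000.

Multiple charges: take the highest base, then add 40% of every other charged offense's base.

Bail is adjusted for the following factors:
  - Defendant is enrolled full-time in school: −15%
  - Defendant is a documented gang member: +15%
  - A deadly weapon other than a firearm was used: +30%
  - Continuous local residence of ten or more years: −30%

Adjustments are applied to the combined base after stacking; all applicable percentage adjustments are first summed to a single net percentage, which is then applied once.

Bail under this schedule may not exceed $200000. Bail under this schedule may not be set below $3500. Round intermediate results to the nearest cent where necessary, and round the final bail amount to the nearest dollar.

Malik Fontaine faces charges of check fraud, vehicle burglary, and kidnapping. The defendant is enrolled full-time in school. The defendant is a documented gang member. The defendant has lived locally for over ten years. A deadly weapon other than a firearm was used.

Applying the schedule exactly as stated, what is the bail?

Base amounts from the schedule: check fraud $40000; vehicle burglary $4100; kidnapping $234800.
Stacking rule: highest base plus 40% of each additional charge. Highest is kidnapping at $234800. Additional: $40000 × 40% = $16000; $4100 × 40% = $1640. Combined base = $234800 + $17640 = $252440.
Net percentage adjustment: −15% +15% +30% −30% = +0%. $252440 × 1 = $252440.
Result $252440 exceeds the maximum of $200000; bail is capped at $200000.
$200000 is at or above the $3500 minimum.

$200000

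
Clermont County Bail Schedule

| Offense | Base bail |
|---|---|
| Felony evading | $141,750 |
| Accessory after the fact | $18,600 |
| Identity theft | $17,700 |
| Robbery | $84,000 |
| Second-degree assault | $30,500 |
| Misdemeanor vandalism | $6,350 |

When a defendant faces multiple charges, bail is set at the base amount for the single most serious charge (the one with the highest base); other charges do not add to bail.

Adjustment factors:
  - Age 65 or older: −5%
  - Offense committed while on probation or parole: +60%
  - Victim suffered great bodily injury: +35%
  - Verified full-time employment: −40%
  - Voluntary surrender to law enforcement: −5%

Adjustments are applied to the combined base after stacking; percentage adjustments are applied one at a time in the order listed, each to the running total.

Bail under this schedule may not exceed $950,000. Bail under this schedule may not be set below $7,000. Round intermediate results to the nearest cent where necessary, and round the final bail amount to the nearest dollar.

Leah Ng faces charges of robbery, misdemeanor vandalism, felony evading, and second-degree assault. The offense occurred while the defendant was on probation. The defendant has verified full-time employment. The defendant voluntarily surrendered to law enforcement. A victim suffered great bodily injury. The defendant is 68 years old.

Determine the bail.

$165,796

Base amounts from the schedule: robbery $84,000; misdemeanor vandalism $6,350; felony evading $141,750; second-degree assault $30,500.
Stacking rule: use the highest base only. Highest is felony evading at $141,750. Combined base = $141,750.
Age 65 or older (−5%): $141,750 × 0.95 = $134,662.50.
Offense committed while on probation or parole (+60%): $134,662.50 × 1.6 = $215,460.
Victim suffered great bodily injury (+35%): $215,460 × 1.35 = $290,871.
Verified full-time employment (−40%): $290,871 × 0.6 = $174,522.60.
Voluntary surrender to law enforcement (−5%): $174,522.60 × 0.95 = $165,796.47.
$165,796.47 is within the $950,000 maximum.
$165,796.47 is at or above the $7,000 minimum.
Rounded to the nearest dollar: $165,796.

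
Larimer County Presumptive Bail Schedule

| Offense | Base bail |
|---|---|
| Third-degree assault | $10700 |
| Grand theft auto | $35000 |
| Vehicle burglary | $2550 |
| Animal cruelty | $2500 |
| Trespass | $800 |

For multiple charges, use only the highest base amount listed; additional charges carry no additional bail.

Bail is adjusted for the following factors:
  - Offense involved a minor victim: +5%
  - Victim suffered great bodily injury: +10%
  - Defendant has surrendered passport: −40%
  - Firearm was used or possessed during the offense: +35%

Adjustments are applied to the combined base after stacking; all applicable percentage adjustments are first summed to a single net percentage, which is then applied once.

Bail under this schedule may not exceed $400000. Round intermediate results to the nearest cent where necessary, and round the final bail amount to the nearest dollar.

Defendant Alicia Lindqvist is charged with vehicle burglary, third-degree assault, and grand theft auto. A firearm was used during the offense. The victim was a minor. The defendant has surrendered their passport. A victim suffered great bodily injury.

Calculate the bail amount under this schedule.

Base amounts from the schedule: vehicle burglary $2550; third-degree assault $10700; grand theft auto $35000.
Stacking rule: use the highest base only. Highest is grand theft auto at $35000. Combined base = $35000.
Net percentage adjustment: +5% +10% −40% +35% = +10%. $35000 × 1.1 = $38500.
$38500 is within the $400000 maximum.

$38500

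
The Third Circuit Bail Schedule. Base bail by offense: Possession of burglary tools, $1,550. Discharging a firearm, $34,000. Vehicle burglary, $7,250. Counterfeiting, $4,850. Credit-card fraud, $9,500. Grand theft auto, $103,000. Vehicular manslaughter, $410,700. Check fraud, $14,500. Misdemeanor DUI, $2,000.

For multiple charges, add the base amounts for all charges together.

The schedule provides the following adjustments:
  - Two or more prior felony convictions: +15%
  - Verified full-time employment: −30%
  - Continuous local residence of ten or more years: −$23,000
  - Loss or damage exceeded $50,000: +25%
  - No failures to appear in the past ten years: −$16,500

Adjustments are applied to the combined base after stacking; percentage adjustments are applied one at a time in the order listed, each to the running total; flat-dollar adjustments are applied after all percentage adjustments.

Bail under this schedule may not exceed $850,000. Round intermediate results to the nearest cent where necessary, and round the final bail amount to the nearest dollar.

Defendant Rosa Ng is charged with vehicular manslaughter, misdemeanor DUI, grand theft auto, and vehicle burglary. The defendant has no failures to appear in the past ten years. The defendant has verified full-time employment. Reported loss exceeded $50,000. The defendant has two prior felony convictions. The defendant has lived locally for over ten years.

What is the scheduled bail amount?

Base amounts from the schedule: vehicular manslaughter $410,700; misdemeanor DUI $2,000; grand theft auto $103,000; vehicle burglary $7,250.
Stacking rule: sum of all bases. $410,700 + $2,000 + $103,000 + $7,250 = $522,950.
Two or more prior felony convictions (+15%): $522,950 × 1.15 = $601,392.50.
Verified full-time employment (−30%): $601,392.50 × 0.7 = $420,974.75.
Loss or damage exceeded $50,000 (+25%): $420,974.75 × 1.25 = $526,218.44.
Continuous local residence of ten or more years (−$23,000 flat): $526,218.44 − $23,000 = $503,218.44.
No failures to appear in the past ten years (−$16,500 flat): $503,218.44 − $16,500 = $486,718.44.
$486,718.44 is within the $850,000 maximum.
Rounded to the nearest dollar: $486,718.

$486,718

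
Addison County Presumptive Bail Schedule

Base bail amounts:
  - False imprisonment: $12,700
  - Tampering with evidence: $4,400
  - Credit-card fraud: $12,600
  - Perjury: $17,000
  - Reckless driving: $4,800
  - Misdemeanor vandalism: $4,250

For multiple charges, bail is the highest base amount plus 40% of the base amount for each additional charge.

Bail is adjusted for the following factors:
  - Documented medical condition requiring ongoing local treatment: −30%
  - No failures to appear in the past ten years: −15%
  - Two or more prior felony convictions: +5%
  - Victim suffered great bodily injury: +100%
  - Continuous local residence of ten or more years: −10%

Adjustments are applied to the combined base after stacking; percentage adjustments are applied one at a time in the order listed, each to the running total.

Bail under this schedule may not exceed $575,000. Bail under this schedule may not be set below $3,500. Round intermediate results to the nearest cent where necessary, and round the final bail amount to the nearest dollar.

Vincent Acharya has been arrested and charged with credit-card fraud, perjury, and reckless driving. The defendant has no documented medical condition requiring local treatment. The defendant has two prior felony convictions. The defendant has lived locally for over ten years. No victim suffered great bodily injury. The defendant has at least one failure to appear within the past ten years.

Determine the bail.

Base amounts from the schedule: credit-card fraud $12,600; perjury $17,000; reckless driving $4,800.
Stacking rule: highest base plus 40% of each additional charge. Highest is perjury at $17,000. Additional: $12,600 × 40% = $5,040; $4,800 × 40% = $1,920. Combined base = $17,000 + $6,960 = $23,960.
Two or more prior felony convictions (+5%): $23,960 × 1.05 = $25,158.
Continuous local residence of ten or more years (−10%): $25,158 × 0.9 = $22,642.20.
$22,642.20 is within the $575,000 maximum.
$22,642.20 is at or above the $3,500 minimum.
Rounded to the nearest dollar: $22,642.

$22,642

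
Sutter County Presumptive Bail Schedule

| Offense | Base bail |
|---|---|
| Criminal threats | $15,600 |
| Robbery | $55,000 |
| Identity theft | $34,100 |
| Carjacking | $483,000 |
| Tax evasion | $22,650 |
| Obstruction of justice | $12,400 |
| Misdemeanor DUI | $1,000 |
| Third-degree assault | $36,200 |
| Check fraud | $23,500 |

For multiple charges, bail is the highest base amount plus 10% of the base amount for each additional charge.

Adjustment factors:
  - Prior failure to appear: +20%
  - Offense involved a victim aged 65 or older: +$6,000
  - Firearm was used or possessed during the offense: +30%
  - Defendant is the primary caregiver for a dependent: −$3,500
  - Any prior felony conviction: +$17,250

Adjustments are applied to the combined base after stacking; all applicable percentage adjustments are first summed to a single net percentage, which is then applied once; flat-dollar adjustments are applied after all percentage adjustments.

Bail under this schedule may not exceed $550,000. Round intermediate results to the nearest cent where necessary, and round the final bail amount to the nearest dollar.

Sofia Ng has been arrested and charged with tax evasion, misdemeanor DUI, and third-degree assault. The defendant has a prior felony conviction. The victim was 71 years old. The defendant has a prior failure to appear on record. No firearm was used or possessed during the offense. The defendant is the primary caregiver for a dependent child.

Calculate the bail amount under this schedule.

$66,028

Base amounts from the schedule: tax evasion $22,650; misdemeanor DUI $1,000; third-degree assault $36,200.
Stacking rule: highest base plus 10% of each additional charge. Highest is third-degree assault at $36,200. Additional: $22,650 × 10% = $2,265; $1,000 × 10% = $100. Combined base = $36,200 + $2,365 = $38,565.
Prior failure to appear (+20%): $38,565 × 1.2 = $46,278.
Offense involved a victim aged 65 or older (+$6,000 flat): $46,278 + $6,000 = $52,278.
Defendant is the primary caregiver for a dependent (−$3,500 flat): $52,278 − $3,500 = $48,778.
Any prior felony conviction (+$17,250 flat): $48,778 + $17,250 = $66,028.
$66,028 is within the $550,000 maximum.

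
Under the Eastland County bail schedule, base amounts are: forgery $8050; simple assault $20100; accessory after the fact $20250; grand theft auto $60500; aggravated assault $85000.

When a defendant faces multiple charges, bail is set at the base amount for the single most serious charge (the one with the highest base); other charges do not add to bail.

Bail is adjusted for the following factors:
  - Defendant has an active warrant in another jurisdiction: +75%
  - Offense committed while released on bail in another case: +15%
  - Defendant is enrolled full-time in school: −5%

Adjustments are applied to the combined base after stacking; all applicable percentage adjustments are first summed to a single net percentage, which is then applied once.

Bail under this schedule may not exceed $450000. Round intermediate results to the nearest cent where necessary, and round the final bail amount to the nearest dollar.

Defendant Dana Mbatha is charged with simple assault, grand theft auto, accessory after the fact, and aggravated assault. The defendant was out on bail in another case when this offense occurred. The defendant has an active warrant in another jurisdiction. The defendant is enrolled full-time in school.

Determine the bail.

$157250

Base amounts from the schedule: simple assault $20100; grand theft auto $60500; accessory after the fact $20250; aggravated assault $85000.
Stacking rule: use the highest base only. Highest is aggravated assault at $85000. Combined base = $85000.
Net percentage adjustment: +75% +15% −5% = +85%. $85000 × 1.85 = $157250.
$157250 is within the $450000 maximum.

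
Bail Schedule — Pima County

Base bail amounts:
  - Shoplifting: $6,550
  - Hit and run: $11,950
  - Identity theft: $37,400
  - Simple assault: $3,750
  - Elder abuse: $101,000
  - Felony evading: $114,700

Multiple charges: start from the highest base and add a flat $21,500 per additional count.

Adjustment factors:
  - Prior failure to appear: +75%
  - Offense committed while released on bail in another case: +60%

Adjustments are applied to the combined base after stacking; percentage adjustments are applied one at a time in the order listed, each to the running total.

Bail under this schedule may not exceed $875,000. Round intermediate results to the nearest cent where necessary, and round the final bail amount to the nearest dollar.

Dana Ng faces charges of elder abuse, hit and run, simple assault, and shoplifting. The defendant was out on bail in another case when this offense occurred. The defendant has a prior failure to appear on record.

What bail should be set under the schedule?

Base amounts from the schedule: elder abuse $101,000; hit and run $11,950; simple assault $3,750; shoplifting $6,550.
Stacking rule: highest base plus $21,500 per additional charge. Highest is elder abuse at $101,000; 3 additional charges → +$64,500. Combined base = $165,500.
Prior failure to appear (+75%): $165,500 × 1.75 = $289,625.
Offense committed while released on bail in another case (+60%): $289,625 × 1.6 = $463,400.
$463,400 is within the $875,000 maximum.

$463,400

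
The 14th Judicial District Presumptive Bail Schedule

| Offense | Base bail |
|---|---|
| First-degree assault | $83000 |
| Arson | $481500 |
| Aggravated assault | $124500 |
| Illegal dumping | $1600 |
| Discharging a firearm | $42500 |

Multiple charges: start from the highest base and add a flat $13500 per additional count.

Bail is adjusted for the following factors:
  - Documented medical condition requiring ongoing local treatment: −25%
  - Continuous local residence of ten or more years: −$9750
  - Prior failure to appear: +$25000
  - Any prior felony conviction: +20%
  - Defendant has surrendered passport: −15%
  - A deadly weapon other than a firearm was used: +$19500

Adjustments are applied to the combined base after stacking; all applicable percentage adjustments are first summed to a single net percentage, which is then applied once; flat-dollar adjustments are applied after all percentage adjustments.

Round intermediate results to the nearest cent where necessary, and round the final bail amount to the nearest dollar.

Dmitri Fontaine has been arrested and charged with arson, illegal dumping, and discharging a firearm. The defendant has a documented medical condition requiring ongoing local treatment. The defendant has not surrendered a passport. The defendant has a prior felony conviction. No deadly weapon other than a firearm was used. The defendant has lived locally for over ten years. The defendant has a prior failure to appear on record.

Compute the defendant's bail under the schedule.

$498325

Base amounts from the schedule: arson $481500; illegal dumping $1600; discharging a firearm $42500.
Stacking rule: highest base plus $13500 per additional charge. Highest is arson at $481500; 2 additional charges → +$27000. Combined base = $508500.
Net percentage adjustment: −25% +20% = −5%. $508500 × 0.95 = $483075.
Continuous local residence of ten or more years (−$9750 flat): $483075 − $9750 = $473325.
Prior failure to appear (+$25000 flat): $473325 + $25000 = $498325.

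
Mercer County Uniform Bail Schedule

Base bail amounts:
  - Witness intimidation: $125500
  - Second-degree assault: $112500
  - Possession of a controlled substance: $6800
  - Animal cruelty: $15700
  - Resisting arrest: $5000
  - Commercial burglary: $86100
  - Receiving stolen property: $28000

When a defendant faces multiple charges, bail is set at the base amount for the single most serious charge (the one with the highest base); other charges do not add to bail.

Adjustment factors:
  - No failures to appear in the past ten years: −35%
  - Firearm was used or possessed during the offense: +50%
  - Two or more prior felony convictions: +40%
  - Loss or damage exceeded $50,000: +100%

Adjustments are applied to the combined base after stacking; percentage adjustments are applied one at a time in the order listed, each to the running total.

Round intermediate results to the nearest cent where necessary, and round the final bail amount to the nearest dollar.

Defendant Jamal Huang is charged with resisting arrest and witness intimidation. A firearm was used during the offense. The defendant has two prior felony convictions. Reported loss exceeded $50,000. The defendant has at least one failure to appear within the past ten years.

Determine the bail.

$527100

Base amounts from the schedule: resisting arrest $5000; witness intimidation $125500.
Stacking rule: use the highest base only. Highest is witness intimidation at $125500. Combined base = $125500.
Firearm was used or possessed during the offense (+50%): $125500 × 1.5 = $188250.
Two or more prior felony convictions (+40%): $188250 × 1.4 = $263550.
Loss or damage exceeded $50,000 (+100%): $263550 × 2 = $527100.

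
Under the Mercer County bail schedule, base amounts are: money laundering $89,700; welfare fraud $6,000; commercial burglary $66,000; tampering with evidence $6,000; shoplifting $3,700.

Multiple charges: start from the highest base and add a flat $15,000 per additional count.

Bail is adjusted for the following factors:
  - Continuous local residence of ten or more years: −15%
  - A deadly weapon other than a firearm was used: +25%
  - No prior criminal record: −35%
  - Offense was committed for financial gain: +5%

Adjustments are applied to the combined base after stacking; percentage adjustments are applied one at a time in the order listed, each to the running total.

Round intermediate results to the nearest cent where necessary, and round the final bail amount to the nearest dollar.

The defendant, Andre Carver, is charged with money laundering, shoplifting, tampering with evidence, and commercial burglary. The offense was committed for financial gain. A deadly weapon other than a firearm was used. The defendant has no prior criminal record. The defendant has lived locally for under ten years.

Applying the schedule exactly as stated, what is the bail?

Base amounts from the schedule: money laundering $89,700; shoplifting $3,700; tampering with evidence $6,000; commercial burglary $66,000.
Stacking rule: highest base plus $15,000 per additional charge. Highest is money laundering at $89,700; 3 additional charges → +$45,000. Combined base = $134,700.
A deadly weapon other than a firearm was used (+25%): $134,700 × 1.25 = $168,375.
No prior criminal record (−35%): $168,375 × 0.65 = $109,443.75.
Offense was committed for financial gain (+5%): $109,443.75 × 1.05 = $114,915.94.
Rounded to the nearest dollar: $114,916.

$114,916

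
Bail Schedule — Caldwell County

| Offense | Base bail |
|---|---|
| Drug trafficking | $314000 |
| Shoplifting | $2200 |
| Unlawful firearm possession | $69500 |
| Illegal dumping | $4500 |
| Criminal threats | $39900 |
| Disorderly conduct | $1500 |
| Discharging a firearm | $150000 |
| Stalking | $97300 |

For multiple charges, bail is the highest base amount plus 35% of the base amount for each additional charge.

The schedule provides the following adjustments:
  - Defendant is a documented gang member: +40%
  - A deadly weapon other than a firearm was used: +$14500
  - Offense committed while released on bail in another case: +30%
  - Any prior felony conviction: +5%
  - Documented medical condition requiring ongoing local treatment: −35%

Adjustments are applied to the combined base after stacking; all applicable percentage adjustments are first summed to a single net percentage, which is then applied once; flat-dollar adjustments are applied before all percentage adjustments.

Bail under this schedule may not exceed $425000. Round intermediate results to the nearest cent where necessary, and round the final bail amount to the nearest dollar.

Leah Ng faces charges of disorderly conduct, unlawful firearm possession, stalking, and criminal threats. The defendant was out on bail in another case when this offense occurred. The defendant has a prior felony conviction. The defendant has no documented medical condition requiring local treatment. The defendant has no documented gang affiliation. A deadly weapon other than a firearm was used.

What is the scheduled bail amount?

Base amounts from the schedule: disorderly conduct $1500; unlawful firearm possession $69500; stalking $97300; criminal threats $39900.
Stacking rule: highest base plus 35% of each additional charge. Highest is stalking at $97300. Additional: $1500 × 35% = $525; $69500 × 35% = $24325; $39900 × 35% = $13965. Combined base = $97300 + $38815 = $136115.
A deadly weapon other than a firearm was used (+$14500 flat): $136115 + $14500 = $150615.
Net percentage adjustment: +30% +5% = +35%. $150615 × 1.35 = $203330.25.
$203330.25 is within the $425000 maximum.
Rounded to the nearest dollar: $203330.

$203330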